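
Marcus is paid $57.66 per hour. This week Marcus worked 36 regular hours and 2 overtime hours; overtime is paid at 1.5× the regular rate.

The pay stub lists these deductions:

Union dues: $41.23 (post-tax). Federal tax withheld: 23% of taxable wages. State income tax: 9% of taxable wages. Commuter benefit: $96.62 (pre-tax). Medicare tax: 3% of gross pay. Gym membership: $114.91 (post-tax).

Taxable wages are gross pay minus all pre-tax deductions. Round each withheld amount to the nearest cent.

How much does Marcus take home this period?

$1239.84

Regular pay: 36 × $57.66 = $2075.76
Overtime pay: 2 × $57.66 × 1.5 = $172.98
Gross pay = $2075.76 + $172.98 = $2248.74
Commuter benefit: $96.62
Taxable wages = $2248.74 − $96.62 = $2152.12
State income tax: $2152.12 × 0.09 = $193.69
Federal tax withheld: $2152.12 × 0.23 = $494.99
Medicare tax: $2248.74 × 0.03 = $67.46
Gym membership: $114.91
Union dues: $41.23
Total deductions = $96.62 + $193.69 + $494.99 + $67.46 + $114.91 + $41.23 = $1008.90
Net pay = $2248.74 − $1008.90 = $1239.84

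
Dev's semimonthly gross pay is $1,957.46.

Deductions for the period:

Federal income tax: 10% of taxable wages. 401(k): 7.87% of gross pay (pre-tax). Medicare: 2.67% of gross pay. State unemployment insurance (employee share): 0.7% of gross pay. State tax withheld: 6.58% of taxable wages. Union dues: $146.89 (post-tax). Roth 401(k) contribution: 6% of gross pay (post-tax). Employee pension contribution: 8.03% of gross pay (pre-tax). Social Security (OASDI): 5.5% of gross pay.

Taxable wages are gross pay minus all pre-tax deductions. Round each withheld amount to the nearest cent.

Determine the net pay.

$935.33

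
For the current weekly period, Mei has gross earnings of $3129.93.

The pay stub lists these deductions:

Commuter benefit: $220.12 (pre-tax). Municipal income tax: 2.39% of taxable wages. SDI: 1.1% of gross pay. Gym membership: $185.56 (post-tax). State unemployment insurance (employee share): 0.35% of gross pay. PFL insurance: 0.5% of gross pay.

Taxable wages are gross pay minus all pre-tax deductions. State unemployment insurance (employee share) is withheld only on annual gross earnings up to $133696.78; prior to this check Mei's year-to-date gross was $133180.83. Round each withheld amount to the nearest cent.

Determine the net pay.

$2602.82

Commuter benefit: $220.12
Taxable wages = $3129.93 − $220.12 = $2909.81
Municipal income tax: $2909.81 × 0.0239 = $69.54
PFL insurance: $3129.93 × 0.005 = $15.65
State unemployment insurance (employee share): only $133696.78 − $133180.83 = $515.95 of this check is subject → $515.95 × 0.0035 = $1.81
SDI: $3129.93 × 0.011 = $34.43
Gym membership: $185.56
Total deductions = $220.12 + $69.54 + $15.65 + $1.81 + $34.43 + $185.56 = $527.11
Net pay = $3129.93 − $527.11 = $2602.82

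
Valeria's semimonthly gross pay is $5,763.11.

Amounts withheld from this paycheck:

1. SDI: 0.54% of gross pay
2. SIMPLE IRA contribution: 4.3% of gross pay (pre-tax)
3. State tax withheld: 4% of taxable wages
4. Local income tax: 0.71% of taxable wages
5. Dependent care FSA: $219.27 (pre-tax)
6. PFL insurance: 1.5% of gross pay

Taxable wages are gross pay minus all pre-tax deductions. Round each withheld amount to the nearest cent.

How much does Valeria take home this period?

$4,929.02

SIMPLE IRA contribution: $5,763.11 × 0.043 = $247.81
Dependent care FSA: $219.27
Pre-tax total = $247.81 + $219.27 = $467.08
Taxable wages = $5,763.11 − $467.08 = $5,296.03
Local income tax: $5,296.03 × 0.0071 = $37.60
State tax withheld: $5,296.03 × 0.04 = $211.84
SDI: $5,763.11 × 0.0054 = $31.12
PFL insurance: $5,763.11 × 0.015 = $86.45
Total deductions = $247.81 + $219.27 + $37.60 + $211.84 + $31.12 + $86.45 = $834.09
Net pay = $5,763.11 − $834.09 = $4,929.02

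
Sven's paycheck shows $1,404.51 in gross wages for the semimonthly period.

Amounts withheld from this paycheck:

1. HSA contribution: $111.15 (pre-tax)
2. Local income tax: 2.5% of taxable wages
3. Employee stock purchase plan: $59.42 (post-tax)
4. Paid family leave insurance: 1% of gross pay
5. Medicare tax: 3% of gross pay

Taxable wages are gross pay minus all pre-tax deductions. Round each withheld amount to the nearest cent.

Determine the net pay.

$1,145.42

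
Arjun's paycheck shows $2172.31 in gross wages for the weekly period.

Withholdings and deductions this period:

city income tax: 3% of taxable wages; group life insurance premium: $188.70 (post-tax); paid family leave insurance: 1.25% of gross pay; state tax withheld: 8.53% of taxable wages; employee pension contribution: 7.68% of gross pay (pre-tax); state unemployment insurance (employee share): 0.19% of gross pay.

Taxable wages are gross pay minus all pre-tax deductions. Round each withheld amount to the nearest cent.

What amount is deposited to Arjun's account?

Employee pension contribution: $2172.31 × 0.0768 = $166.83
Taxable wages = $2172.31 − $166.83 = $2005.48
State tax withheld: $2005.48 × 0.0853 = $171.07
City income tax: $2005.48 × 0.03 = $60.16
Paid family leave insurance: $2172.31 × 0.0125 = $27.15
State unemployment insurance (employee share): $2172.31 × 0.0019 = $4.13
Group life insurance premium: $188.70
Total deductions = $166.83 + $171.07 + $60.16 + $27.15 + $4.13 + $188.70 = $618.04
Net pay = $2172.31 − $618.04 = $1554.27

$1554.27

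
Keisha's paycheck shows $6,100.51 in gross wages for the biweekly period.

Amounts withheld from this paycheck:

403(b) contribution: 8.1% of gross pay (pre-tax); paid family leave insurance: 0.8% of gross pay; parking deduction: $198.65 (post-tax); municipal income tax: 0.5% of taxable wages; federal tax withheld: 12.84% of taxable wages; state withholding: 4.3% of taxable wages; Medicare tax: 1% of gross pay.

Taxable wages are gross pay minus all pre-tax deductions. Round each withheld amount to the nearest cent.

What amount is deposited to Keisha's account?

$4,308.95

403(b) contribution: $6,100.51 × 0.081 = $494.14
Taxable wages = $6,100.51 − $494.14 = $5,606.37
State withholding: $5,606.37 × 0.043 = $241.07
Municipal income tax: $5,606.37 × 0.005 = $28.03
Federal tax withheld: $5,606.37 × 0.1284 = $719.86
Paid family leave insurance: $6,100.51 × 0.008 = $48.80
Medicare tax: $6,100.51 × 0.01 = $61.01
Parking deduction: $198.65
Total deductions = $494.14 + $241.07 + $28.03 + $719.86 + $48.80 + $61.01 + $198.65 = $1,791.56
Net pay = $6,100.51 − $1,791.56 = $4,308.95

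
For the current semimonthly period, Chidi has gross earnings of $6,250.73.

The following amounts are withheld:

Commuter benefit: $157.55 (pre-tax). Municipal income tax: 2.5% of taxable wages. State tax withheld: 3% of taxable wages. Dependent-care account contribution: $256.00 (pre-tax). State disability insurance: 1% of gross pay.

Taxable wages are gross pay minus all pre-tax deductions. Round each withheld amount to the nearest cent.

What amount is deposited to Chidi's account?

Dependent-care account contribution: $256.00
Commuter benefit: $157.55
Pre-tax total = $256.00 + $157.55 = $413.55
Taxable wages = $6,250.73 − $413.55 = $5,837.18
Municipal income tax: $5,837.18 × 0.025 = $145.93
State tax withheld: $5,837.18 × 0.03 = $175.12
State disability insurance: $6,250.73 × 0.01 = $62.51
Total deductions = $256.00 + $157.55 + $145.93 + $175.12 + $62.51 = $797.11
Net pay = $6,250.73 − $797.11 = $5,453.62

$5,453.62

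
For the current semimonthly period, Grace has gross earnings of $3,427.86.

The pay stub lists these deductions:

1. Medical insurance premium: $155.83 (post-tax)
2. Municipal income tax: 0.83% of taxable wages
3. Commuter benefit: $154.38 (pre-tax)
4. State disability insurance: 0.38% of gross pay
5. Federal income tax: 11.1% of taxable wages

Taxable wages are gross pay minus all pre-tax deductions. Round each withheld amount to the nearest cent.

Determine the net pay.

Commuter benefit: $154.38
Taxable wages = $3,427.86 − $154.38 = $3,273.48
Federal income tax: $3,273.48 × 0.111 = $363.36
Municipal income tax: $3,273.48 × 0.0083 = $27.17
State disability insurance: $3,427.86 × 0.0038 = $13.03
Medical insurance premium: $155.83
Total deductions = $154.38 + $363.36 + $27.17 + $13.03 + $155.83 = $713.77
Net pay = $3,427.86 − $713.77 = $2,714.09

$2,714.09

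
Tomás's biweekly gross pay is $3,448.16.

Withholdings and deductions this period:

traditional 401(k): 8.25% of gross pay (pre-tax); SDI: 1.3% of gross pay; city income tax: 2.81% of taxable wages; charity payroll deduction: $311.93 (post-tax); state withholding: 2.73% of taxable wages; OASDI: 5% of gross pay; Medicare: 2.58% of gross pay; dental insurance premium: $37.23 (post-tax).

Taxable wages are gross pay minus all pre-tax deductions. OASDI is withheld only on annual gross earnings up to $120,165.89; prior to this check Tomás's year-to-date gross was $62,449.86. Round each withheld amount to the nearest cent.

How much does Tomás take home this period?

Traditional 401(k): $3,448.16 × 0.0825 = $284.47
Taxable wages = $3,448.16 − $284.47 = $3,163.69
State withholding: $3,163.69 × 0.0273 = $86.37
City income tax: $3,163.69 × 0.0281 = $88.90
OASDI: cap not yet reached, full $3,448.16 is subject → $3,448.16 × 0.05 = $172.41
SDI: $3,448.16 × 0.013 = $44.83
Medicare: $3,448.16 × 0.0258 = $88.96
Charity payroll deduction: $311.93
Dental insurance premium: $37.23
Total deductions = $284.47 + $86.37 + $88.90 + $172.41 + $44.83 + $88.96 + $311.93 + $37.23 = $1,115.10
Net pay = $3,448.16 − $1,115.10 = $2,333.06

$2,333.06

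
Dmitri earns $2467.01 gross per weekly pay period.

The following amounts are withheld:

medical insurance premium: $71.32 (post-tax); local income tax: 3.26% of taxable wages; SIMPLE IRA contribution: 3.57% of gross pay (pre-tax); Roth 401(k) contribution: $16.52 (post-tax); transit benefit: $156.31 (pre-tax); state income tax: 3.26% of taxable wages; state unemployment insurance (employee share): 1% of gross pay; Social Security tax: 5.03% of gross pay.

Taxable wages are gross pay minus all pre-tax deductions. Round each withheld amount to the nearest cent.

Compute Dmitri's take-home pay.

$1841.11

Transit benefit: $156.31
SIMPLE IRA contribution: $2467.01 × 0.0357 = $88.07
Pre-tax total = $156.31 + $88.07 = $244.38
Taxable wages = $2467.01 − $244.38 = $2222.63
State income tax: $2222.63 × 0.0326 = $72.46
Local income tax: $2222.63 × 0.0326 = $72.46
Social Security tax: $2467.01 × 0.0503 = $124.09
State unemployment insurance (employee share): $2467.01 × 0.01 = $24.67
Roth 401(k) contribution: $16.52
Medical insurance premium: $71.32
Total deductions = $156.31 + $88.07 + $72.46 + $72.46 + $124.09 + $24.67 + $16.52 + $71.32 = $625.90
Net pay = $2467.01 − $625.90 = $1841.11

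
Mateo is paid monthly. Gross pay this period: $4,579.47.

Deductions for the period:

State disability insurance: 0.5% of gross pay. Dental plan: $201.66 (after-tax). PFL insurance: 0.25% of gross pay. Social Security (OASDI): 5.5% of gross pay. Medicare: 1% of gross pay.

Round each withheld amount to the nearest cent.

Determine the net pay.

$4,045.80

Medicare: $4,579.47 × 0.01 = $45.79
PFL insurance: $4,579.47 × 0.0025 = $11.45
Social Security (OASDI): $4,579.47 × 0.055 = $251.87
State disability insurance: $4,579.47 × 0.005 = $22.90
Dental plan: $201.66
Total deductions = $45.79 + $11.45 + $251.87 + $22.90 + $201.66 = $533.67
Net pay = $4,579.47 − $533.67 = $4,045.80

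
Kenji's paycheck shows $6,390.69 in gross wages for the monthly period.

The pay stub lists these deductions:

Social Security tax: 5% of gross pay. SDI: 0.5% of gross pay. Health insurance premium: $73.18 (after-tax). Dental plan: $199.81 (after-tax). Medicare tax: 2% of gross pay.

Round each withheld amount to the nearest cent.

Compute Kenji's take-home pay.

$5,638.41

SDI: $6,390.69 × 0.005 = $31.95
Medicare tax: $6,390.69 × 0.02 = $127.81
Social Security tax: $6,390.69 × 0.05 = $319.53
Dental plan: $199.81
Health insurance premium: $73.18
Total deductions = $31.95 + $127.81 + $319.53 + $199.81 + $73.18 = $752.28
Net pay = $6,390.69 − $752.28 = $5,638.41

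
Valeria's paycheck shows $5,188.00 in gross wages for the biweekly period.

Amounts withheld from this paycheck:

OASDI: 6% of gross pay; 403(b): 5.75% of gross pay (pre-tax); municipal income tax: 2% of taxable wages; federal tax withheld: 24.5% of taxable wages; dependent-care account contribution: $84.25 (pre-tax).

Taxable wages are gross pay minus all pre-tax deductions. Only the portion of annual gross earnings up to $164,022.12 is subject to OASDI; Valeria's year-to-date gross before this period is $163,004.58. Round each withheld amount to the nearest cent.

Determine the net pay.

$3,470.95

Dependent-care account contribution: $84.25
403(b): $5,188.00 × 0.0575 = $298.31
Pre-tax total = $84.25 + $298.31 = $382.56
Taxable wages = $5,188.00 − $382.56 = $4,805.44
Municipal income tax: $4,805.44 × 0.02 = $96.11
Federal tax withheld: $4,805.44 × 0.245 = $1,177.33
OASDI: only $164,022.12 − $163,004.58 = $1,017.54 of this check is subject → $1,017.54 × 0.06 = $61.05
Total deductions = $84.25 + $298.31 + $96.11 + $1,177.33 + $61.05 = $1,717.05
Net pay = $5,188.00 − $1,717.05 = $3,470.95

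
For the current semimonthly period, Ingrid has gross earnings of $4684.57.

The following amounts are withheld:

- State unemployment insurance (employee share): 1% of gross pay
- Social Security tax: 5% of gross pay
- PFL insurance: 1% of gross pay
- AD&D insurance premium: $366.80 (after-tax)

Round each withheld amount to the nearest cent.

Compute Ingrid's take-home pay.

$3989.84

State unemployment insurance (employee share): $4684.57 × 0.01 = $46.85
Social Security tax: $4684.57 × 0.05 = $234.23
PFL insurance: $4684.57 × 0.01 = $46.85
AD&D insurance premium: $366.80
Total deductions = $46.85 + $234.23 + $46.85 + $366.80 = $694.73
Net pay = $4684.57 − $694.73 = $3989.84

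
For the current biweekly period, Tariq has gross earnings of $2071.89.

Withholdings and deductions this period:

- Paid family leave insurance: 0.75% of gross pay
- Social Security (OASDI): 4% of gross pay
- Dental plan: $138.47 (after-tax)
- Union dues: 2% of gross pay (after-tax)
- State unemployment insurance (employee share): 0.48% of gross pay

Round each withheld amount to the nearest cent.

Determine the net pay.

Social Security (OASDI): $2071.89 × 0.04 = $82.88
State unemployment insurance (employee share): $2071.89 × 0.0048 = $9.95
Paid family leave insurance: $2071.89 × 0.0075 = $15.54
Dental plan: $138.47
Union dues: $2071.89 × 0.02 = $41.44
Total deductions = $82.88 + $9.95 + $15.54 + $138.47 + $41.44 = $288.28
Net pay = $2071.89 − $288.28 = $1783.61

$1783.61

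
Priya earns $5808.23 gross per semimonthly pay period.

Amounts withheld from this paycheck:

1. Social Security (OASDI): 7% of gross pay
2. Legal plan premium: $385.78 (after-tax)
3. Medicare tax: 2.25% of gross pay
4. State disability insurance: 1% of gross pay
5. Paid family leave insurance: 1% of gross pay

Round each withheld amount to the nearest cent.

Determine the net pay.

$4769.02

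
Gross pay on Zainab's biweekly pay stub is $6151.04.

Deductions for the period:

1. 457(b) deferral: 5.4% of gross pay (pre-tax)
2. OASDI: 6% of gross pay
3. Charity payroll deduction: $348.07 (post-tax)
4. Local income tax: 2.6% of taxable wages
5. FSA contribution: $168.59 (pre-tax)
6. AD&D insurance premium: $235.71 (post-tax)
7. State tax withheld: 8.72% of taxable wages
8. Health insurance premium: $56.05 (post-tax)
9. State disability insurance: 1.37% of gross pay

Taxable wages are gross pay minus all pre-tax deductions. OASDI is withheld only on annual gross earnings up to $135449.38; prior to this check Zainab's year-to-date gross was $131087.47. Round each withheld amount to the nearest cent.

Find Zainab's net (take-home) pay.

$4024.86

FSA contribution: $168.59
457(b) deferral: $6151.04 × 0.054 = $332.16
Pre-tax total = $168.59 + $332.16 = $500.75
Taxable wages = $6151.04 − $500.75 = $5650.29
State tax withheld: $5650.29 × 0.0872 = $492.71
Local income tax: $5650.29 × 0.026 = $146.91
State disability insurance: $6151.04 × 0.0137 = $84.27
OASDI: only $135449.38 − $131087.47 = $4361.91 of this check is subject → $4361.91 × 0.06 = $261.71
AD&D insurance premium: $235.71
Health insurance premium: $56.05
Charity payroll deduction: $348.07
Total deductions = $168.59 + $332.16 + $492.71 + $146.91 + $84.27 + $261.71 + $235.71 + $56.05 + $348.07 = $2126.18
Net pay = $6151.04 − $2126.18 = $4024.86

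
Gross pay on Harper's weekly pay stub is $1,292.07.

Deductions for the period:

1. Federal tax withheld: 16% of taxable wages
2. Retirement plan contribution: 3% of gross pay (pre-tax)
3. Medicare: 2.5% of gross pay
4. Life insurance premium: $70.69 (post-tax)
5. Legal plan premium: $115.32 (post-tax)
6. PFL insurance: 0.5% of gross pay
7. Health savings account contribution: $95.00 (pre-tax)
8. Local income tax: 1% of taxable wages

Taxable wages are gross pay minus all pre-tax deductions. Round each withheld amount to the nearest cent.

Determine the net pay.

$736.63

Retirement plan contribution: $1,292.07 × 0.03 = $38.76
Health savings account contribution: $95.00
Pre-tax total = $38.76 + $95.00 = $133.76
Taxable wages = $1,292.07 − $133.76 = $1,158.31
Federal tax withheld: $1,158.31 × 0.16 = $185.33
Local income tax: $1,158.31 × 0.01 = $11.58
PFL insurance: $1,292.07 × 0.005 = $6.46
Medicare: $1,292.07 × 0.025 = $32.30
Legal plan premium: $115.32
Life insurance premium: $70.69
Total deductions = $38.76 + $95.00 + $185.33 + $11.58 + $6.46 + $32.30 + $115.32 + $70.69 = $555.44
Net pay = $1,292.07 − $555.44 = $736.63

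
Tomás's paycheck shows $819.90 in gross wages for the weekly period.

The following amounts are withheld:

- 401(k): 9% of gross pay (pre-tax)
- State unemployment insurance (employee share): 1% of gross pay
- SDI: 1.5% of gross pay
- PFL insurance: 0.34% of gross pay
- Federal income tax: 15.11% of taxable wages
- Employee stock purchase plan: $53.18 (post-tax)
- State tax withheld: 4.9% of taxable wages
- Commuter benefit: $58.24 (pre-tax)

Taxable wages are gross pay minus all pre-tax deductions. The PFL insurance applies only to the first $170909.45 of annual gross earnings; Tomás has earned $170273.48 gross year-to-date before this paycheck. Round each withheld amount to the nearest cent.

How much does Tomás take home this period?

$474.38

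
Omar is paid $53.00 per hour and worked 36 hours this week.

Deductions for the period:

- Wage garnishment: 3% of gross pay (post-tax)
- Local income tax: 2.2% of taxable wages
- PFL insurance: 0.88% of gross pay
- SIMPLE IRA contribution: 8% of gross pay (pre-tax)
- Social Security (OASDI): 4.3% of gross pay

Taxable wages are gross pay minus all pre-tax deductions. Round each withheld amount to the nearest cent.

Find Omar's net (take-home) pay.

Gross pay: 36 × $53.00 = $1,908.00
SIMPLE IRA contribution: $1,908.00 × 0.08 = $152.64
Taxable wages = $1,908.00 − $152.64 = $1,755.36
Local income tax: $1,755.36 × 0.022 = $38.62
Social Security (OASDI): $1,908.00 × 0.043 = $82.04
PFL insurance: $1,908.00 × 0.0088 = $16.79
Wage garnishment: $1,908.00 × 0.03 = $57.24
Total deductions = $152.64 + $38.62 + $82.04 + $16.79 + $57.24 = $347.33
Net pay = $1,908.00 − $347.33 = $1,560.67

$1,560.67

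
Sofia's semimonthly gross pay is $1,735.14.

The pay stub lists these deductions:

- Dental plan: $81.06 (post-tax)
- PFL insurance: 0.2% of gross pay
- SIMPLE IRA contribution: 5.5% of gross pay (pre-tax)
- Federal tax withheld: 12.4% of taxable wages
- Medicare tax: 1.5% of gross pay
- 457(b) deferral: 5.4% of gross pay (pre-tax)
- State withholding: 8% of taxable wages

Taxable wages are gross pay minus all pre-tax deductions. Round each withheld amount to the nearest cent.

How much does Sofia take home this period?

$1,120.06

457(b) deferral: $1,735.14 × 0.054 = $93.70
SIMPLE IRA contribution: $1,735.14 × 0.055 = $95.43
Pre-tax total = $93.70 + $95.43 = $189.13
Taxable wages = $1,735.14 − $189.13 = $1,546.01
State withholding: $1,546.01 × 0.08 = $123.68
Federal tax withheld: $1,546.01 × 0.124 = $191.71
Medicare tax: $1,735.14 × 0.015 = $26.03
PFL insurance: $1,735.14 × 0.002 = $3.47
Dental plan: $81.06
Total deductions = $93.70 + $95.43 + $123.68 + $191.71 + $26.03 + $3.47 + $81.06 = $615.08
Net pay = $1,735.14 − $615.08 = $1,120.06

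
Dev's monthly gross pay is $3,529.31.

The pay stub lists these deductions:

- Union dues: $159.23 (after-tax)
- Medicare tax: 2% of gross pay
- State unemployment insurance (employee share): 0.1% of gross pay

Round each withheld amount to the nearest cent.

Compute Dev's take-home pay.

Medicare tax: $3,529.31 × 0.02 = $70.59
State unemployment insurance (employee share): $3,529.31 × 0.001 = $3.53
Union dues: $159.23
Total deductions = $70.59 + $3.53 + $159.23 = $233.35
Net pay = $3,529.31 − $233.35 = $3,295.96

$3,295.96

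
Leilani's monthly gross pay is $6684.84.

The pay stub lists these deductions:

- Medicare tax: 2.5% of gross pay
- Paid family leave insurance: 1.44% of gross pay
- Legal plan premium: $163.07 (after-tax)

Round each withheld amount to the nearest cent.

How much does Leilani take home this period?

Medicare tax: $6684.84 × 0.025 = $167.12
Paid family leave insurance: $6684.84 × 0.0144 = $96.26
Legal plan premium: $163.07
Total deductions = $167.12 + $96.26 + $163.07 = $426.45
Net pay = $6684.84 − $426.45 = $6258.39

$6258.39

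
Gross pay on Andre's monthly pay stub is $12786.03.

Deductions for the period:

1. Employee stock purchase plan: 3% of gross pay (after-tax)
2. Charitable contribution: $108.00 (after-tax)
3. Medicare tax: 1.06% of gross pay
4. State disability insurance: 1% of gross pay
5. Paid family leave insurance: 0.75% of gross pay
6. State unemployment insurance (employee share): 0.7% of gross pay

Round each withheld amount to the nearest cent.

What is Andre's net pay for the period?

$11845.66

Paid family leave insurance: $12786.03 × 0.0075 = $95.90
State unemployment insurance (employee share): $12786.03 × 0.007 = $89.50
State disability insurance: $12786.03 × 0.01 = $127.86
Medicare tax: $12786.03 × 0.0106 = $135.53
Charitable contribution: $108.00
Employee stock purchase plan: $12786.03 × 0.03 = $383.58
Total deductions = $95.90 + $89.50 + $127.86 + $135.53 + $108.00 + $383.58 = $940.37
Net pay = $12786.03 − $940.37 = $11845.66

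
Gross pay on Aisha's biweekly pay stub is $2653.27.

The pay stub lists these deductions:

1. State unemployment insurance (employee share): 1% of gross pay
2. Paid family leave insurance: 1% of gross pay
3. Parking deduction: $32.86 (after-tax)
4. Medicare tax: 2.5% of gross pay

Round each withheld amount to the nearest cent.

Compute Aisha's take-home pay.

Paid family leave insurance: $2653.27 × 0.01 = $26.53
State unemployment insurance (employee share): $2653.27 × 0.01 = $26.53
Medicare tax: $2653.27 × 0.025 = $66.33
Parking deduction: $32.86
Total deductions = $26.53 + $26.53 + $66.33 + $32.86 = $152.25
Net pay = $2653.27 − $152.25 = $2501.02

$2501.02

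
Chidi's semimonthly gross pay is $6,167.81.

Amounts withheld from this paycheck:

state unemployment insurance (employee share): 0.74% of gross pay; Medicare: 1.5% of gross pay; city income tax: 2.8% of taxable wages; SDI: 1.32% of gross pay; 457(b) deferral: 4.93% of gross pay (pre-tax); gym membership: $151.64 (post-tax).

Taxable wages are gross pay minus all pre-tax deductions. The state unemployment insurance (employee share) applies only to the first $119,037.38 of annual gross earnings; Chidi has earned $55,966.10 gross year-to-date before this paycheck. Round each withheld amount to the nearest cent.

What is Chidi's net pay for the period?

457(b) deferral: $6,167.81 × 0.0493 = $304.07
Taxable wages = $6,167.81 − $304.07 = $5,863.74
City income tax: $5,863.74 × 0.028 = $164.18
Medicare: $6,167.81 × 0.015 = $92.52
SDI: $6,167.81 × 0.0132 = $81.42
State unemployment insurance (employee share): cap not yet reached, full $6,167.81 is subject → $6,167.81 × 0.0074 = $45.64
Gym membership: $151.64
Total deductions = $304.07 + $164.18 + $92.52 + $81.42 + $45.64 + $151.64 = $839.47
Net pay = $6,167.81 − $839.47 = $5,328.34

$5,328.34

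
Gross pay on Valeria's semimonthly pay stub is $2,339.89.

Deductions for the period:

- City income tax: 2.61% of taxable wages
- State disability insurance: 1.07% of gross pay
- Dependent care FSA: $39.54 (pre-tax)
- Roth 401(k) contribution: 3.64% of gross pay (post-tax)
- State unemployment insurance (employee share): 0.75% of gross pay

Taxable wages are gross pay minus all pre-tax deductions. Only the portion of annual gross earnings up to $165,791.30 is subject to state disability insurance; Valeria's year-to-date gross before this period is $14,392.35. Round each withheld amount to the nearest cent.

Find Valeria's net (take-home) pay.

Dependent care FSA: $39.54
Taxable wages = $2,339.89 − $39.54 = $2,300.35
City income tax: $2,300.35 × 0.0261 = $60.04
State disability insurance: cap not yet reached, full $2,339.89 is subject → $2,339.89 × 0.0107 = $25.04
State unemployment insurance (employee share): $2,339.89 × 0.0075 = $17.55
Roth 401(k) contribution: $2,339.89 × 0.0364 = $85.17
Total deductions = $39.54 + $60.04 + $25.04 + $17.55 + $85.17 = $227.34
Net pay = $2,339.89 − $227.34 = $2,112.55

$2,112.55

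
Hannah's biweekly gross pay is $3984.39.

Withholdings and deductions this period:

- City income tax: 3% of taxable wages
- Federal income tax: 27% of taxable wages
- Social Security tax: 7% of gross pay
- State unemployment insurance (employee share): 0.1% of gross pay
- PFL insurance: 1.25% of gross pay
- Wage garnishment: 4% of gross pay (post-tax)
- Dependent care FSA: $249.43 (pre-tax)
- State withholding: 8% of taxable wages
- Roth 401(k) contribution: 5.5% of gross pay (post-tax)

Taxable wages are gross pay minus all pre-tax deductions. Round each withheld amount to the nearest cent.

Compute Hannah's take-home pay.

Dependent care FSA: $249.43
Taxable wages = $3984.39 − $249.43 = $3734.96
Federal income tax: $3734.96 × 0.27 = $1008.44
City income tax: $3734.96 × 0.03 = $112.05
State withholding: $3734.96 × 0.08 = $298.80
State unemployment insurance (employee share): $3984.39 × 0.001 = $3.98
PFL insurance: $3984.39 × 0.0125 = $49.80
Social Security tax: $3984.39 × 0.07 = $278.91
Wage garnishment: $3984.39 × 0.04 = $159.38
Roth 401(k) contribution: $3984.39 × 0.055 = $219.14
Total deductions = $249.43 + $1008.44 + $112.05 + $298.80 + $3.98 + $49.80 + $278.91 + $159.38 + $219.14 = $2379.93
Net pay = $3984.39 − $2379.93 = $1604.46

$1604.46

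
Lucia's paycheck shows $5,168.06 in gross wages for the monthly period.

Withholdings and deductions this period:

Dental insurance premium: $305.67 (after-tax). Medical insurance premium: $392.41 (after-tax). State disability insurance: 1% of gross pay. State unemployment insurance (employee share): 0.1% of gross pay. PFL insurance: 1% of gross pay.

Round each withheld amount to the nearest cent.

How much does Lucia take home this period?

State disability insurance: $5,168.06 × 0.01 = $51.68
PFL insurance: $5,168.06 × 0.01 = $51.68
State unemployment insurance (employee share): $5,168.06 × 0.001 = $5.17
Dental insurance premium: $305.67
Medical insurance premium: $392.41
Total deductions = $51.68 + $51.68 + $5.17 + $305.67 + $392.41 = $806.61
Net pay = $5,168.06 − $806.61 = $4,361.45

$4,361.45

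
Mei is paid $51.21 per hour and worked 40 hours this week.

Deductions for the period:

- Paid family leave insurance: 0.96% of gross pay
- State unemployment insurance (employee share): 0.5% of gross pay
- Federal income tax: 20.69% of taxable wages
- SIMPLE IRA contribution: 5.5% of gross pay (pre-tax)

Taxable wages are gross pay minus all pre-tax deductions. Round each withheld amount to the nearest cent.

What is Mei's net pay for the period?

Gross pay: 40 × $51.21 = $2,048.40
SIMPLE IRA contribution: $2,048.40 × 0.055 = $112.66
Taxable wages = $2,048.40 − $112.66 = $1,935.74
Federal income tax: $1,935.74 × 0.2069 = $400.50
State unemployment insurance (employee share): $2,048.40 × 0.005 = $10.24
Paid family leave insurance: $2,048.40 × 0.0096 = $19.66
Total deductions = $112.66 + $400.50 + $10.24 + $19.66 = $543.06
Net pay = $2,048.40 − $543.06 = $1,505.34

$1,505.34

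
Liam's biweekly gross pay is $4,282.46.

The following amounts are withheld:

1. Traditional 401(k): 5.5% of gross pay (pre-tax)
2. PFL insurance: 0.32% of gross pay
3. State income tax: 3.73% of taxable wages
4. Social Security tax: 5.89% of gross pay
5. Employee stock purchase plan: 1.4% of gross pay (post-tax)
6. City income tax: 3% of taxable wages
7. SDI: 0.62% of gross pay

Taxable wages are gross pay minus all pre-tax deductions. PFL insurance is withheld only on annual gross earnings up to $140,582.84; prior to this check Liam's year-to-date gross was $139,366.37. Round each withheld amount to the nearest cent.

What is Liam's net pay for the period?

$3,431.93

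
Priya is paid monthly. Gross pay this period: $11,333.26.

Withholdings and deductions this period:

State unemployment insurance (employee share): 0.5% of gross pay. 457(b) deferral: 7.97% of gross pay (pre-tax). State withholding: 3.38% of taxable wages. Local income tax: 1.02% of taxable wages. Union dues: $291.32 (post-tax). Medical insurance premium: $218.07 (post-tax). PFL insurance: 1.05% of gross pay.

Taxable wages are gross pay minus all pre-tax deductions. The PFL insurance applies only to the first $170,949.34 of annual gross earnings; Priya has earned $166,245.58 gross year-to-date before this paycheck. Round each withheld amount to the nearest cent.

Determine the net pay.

$9,355.63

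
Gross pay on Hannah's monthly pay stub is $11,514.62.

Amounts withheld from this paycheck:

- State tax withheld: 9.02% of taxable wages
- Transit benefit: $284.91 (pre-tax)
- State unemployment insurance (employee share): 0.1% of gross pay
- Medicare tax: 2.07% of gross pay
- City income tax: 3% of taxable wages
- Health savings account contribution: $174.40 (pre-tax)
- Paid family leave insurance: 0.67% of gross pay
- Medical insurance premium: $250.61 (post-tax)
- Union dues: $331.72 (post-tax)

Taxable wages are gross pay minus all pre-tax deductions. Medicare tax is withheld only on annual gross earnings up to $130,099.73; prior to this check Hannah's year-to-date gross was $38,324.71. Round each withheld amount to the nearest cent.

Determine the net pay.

Health savings account contribution: $174.40
Transit benefit: $284.91
Pre-tax total = $174.40 + $284.91 = $459.31
Taxable wages = $11,514.62 − $459.31 = $11,055.31
City income tax: $11,055.31 × 0.03 = $331.66
State tax withheld: $11,055.31 × 0.0902 = $997.19
State unemployment insurance (employee share): $11,514.62 × 0.001 = $11.51
Medicare tax: cap not yet reached, full $11,514.62 is subject → $11,514.62 × 0.0207 = $238.35
Paid family leave insurance: $11,514.62 × 0.0067 = $77.15
Medical insurance premium: $250.61
Union dues: $331.72
Total deductions = $174.40 + $284.91 + $331.66 + $997.19 + $11.51 + $238.35 + $77.15 + $250.61 + $331.72 = $2,697.50
Net pay = $11,514.62 − $2,697.50 = $8,817.12

$8,817.12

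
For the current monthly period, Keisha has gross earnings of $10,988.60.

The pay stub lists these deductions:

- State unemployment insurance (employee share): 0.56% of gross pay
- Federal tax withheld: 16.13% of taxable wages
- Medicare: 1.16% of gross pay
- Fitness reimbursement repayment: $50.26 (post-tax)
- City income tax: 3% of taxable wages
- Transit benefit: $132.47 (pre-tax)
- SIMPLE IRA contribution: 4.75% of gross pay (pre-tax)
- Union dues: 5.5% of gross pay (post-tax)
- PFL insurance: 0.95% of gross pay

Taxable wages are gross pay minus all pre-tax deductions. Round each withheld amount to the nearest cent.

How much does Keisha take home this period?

Transit benefit: $132.47
SIMPLE IRA contribution: $10,988.60 × 0.0475 = $521.96
Pre-tax total = $132.47 + $521.96 = $654.43
Taxable wages = $10,988.60 − $654.43 = $10,334.17
Federal tax withheld: $10,334.17 × 0.1613 = $1,666.90
City income tax: $10,334.17 × 0.03 = $310.03
PFL insurance: $10,988.60 × 0.0095 = $104.39
Medicare: $10,988.60 × 0.0116 = $127.47
State unemployment insurance (employee share): $10,988.60 × 0.0056 = $61.54
Union dues: $10,988.60 × 0.055 = $604.37
Fitness reimbursement repayment: $50.26
Total deductions = $132.47 + $521.96 + $1,666.90 + $310.03 + $104.39 + $127.47 + $61.54 + $604.37 + $50.26 = $3,579.39
Net pay = $10,988.60 − $3,579.39 = $7,409.21

$7,409.21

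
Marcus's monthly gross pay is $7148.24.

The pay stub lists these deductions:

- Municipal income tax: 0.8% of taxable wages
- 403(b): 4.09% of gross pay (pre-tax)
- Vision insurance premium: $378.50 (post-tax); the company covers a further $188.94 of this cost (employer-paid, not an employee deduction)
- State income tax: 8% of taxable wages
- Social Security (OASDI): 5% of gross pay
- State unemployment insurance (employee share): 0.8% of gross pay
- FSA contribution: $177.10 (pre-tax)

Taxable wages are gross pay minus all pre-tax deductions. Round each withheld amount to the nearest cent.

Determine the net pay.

FSA contribution: $177.10
403(b): $7148.24 × 0.0409 = $292.36
Pre-tax total = $177.10 + $292.36 = $469.46
Taxable wages = $7148.24 − $469.46 = $6678.78
Municipal income tax: $6678.78 × 0.008 = $53.43
State income tax: $6678.78 × 0.08 = $534.30
State unemployment insurance (employee share): $7148.24 × 0.008 = $57.19
Social Security (OASDI): $7148.24 × 0.05 = $357.41
Vision insurance premium: $378.50
(Employer's $188.94 toward vision insurance premium is not withheld from the employee.)
Total deductions = $177.10 + $292.36 + $53.43 + $534.30 + $57.19 + $357.41 + $378.50 = $1850.29
Net pay = $7148.24 − $1850.29 = $5297.95

$5297.95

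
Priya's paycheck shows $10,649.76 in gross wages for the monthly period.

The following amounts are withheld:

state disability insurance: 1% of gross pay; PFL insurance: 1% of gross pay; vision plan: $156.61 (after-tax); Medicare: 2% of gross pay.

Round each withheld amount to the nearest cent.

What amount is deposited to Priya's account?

PFL insurance: $10,649.76 × 0.01 = $106.50
State disability insurance: $10,649.76 × 0.01 = $106.50
Medicare: $10,649.76 × 0.02 = $213.00
Vision plan: $156.61
Total deductions = $106.50 + $106.50 + $213.00 + $156.61 = $582.61
Net pay = $10,649.76 − $582.61 = $10,067.15

$10,067.15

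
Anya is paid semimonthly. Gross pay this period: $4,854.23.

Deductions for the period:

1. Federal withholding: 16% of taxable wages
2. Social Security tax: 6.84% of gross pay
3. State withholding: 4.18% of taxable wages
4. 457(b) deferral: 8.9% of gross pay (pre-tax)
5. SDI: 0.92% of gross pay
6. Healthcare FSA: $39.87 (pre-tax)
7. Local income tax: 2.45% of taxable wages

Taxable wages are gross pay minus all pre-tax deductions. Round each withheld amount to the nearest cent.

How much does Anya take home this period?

$3,013.92

Healthcare FSA: $39.87
457(b) deferral: $4,854.23 × 0.089 = $432.03
Pre-tax total = $39.87 + $432.03 = $471.90
Taxable wages = $4,854.23 − $471.90 = $4,382.33
State withholding: $4,382.33 × 0.0418 = $183.18
Federal withholding: $4,382.33 × 0.16 = $701.17
Local income tax: $4,382.33 × 0.0245 = $107.37
SDI: $4,854.23 × 0.0092 = $44.66
Social Security tax: $4,854.23 × 0.0684 = $332.03
Total deductions = $39.87 + $432.03 + $183.18 + $701.17 + $107.37 + $44.66 + $332.03 = $1,840.31
Net pay = $4,854.23 − $1,840.31 = $3,013.92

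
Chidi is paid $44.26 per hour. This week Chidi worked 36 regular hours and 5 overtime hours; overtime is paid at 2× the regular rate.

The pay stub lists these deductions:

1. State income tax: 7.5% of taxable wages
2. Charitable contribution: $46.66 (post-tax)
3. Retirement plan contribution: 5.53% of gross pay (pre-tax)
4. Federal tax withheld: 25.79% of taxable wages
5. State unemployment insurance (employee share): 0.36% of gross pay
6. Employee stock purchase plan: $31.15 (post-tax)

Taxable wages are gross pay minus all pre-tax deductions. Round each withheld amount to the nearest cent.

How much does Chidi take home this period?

$1,197.94

Regular pay: 36 × $44.26 = $1,593.36
Overtime pay: 5 × $44.26 × 2 = $442.60
Gross pay = $1,593.36 + $442.60 = $2,035.96
Retirement plan contribution: $2,035.96 × 0.0553 = $112.59
Taxable wages = $2,035.96 − $112.59 = $1,923.37
State income tax: $1,923.37 × 0.075 = $144.25
Federal tax withheld: $1,923.37 × 0.2579 = $496.04
State unemployment insurance (employee share): $2,035.96 × 0.0036 = $7.33
Employee stock purchase plan: $31.15
Charitable contribution: $46.66
Total deductions = $112.59 + $144.25 + $496.04 + $7.33 + $31.15 + $46.66 = $838.02
Net pay = $2,035.96 − $838.02 = $1,197.94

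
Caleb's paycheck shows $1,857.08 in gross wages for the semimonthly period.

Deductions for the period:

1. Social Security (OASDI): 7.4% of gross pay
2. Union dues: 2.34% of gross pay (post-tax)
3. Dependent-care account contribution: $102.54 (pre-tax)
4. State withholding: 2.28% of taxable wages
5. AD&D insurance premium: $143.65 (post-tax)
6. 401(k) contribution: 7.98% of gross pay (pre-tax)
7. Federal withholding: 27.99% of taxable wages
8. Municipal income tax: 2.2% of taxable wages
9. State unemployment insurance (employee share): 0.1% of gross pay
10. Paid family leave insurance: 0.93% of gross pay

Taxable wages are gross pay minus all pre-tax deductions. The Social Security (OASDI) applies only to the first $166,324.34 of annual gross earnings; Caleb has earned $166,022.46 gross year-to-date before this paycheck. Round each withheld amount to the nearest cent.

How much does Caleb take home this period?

Dependent-care account contribution: $102.54
401(k) contribution: $1,857.08 × 0.0798 = $148.19
Pre-tax total = $102.54 + $148.19 = $250.73
Taxable wages = $1,857.08 − $250.73 = $1,606.35
State withholding: $1,606.35 × 0.0228 = $36.62
Federal withholding: $1,606.35 × 0.2799 = $449.62
Municipal income tax: $1,606.35 × 0.022 = $35.34
Paid family leave insurance: $1,857.08 × 0.0093 = $17.27
State unemployment insurance (employee share): $1,857.08 × 0.001 = $1.86
Social Security (OASDI): only $166,324.34 − $166,022.46 = $301.88 of this check is subject → $301.88 × 0.074 = $22.34
AD&D insurance premium: $143.65
Union dues: $1,857.08 × 0.0234 = $43.46
Total deductions = $102.54 + $148.19 + $36.62 + $449.62 + $35.34 + $17.27 + $1.86 + $22.34 + $143.65 + $43.46 = $1,000.89
Net pay = $1,857.08 − $1,000.89 = $856.19

$856.19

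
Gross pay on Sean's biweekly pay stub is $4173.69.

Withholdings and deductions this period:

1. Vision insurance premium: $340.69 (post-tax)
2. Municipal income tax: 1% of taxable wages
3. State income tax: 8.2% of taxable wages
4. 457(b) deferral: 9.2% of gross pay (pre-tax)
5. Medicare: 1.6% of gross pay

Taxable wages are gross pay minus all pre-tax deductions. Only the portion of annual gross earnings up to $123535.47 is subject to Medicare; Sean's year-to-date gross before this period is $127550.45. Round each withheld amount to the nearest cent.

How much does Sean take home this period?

$3100.36

457(b) deferral: $4173.69 × 0.092 = $383.98
Taxable wages = $4173.69 − $383.98 = $3789.71
Municipal income tax: $3789.71 × 0.01 = $37.90
State income tax: $3789.71 × 0.082 = $310.76
Medicare: annual cap $123535.47 already reached (YTD $127550.45), so $0.00
Vision insurance premium: $340.69
Total deductions = $383.98 + $37.90 + $310.76 + $0.00 + $340.69 = $1073.33
Net pay = $4173.69 − $1073.33 = $3100.36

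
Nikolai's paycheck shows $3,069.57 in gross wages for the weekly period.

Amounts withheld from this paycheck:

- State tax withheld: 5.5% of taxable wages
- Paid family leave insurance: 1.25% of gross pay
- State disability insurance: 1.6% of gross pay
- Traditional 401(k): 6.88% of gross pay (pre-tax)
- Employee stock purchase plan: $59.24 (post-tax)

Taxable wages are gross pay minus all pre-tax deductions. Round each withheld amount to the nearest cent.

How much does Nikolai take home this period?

Traditional 401(k): $3,069.57 × 0.0688 = $211.19
Taxable wages = $3,069.57 − $211.19 = $2,858.38
State tax withheld: $2,858.38 × 0.055 = $157.21
Paid family leave insurance: $3,069.57 × 0.0125 = $38.37
State disability insurance: $3,069.57 × 0.016 = $49.11
Employee stock purchase plan: $59.24
Total deductions = $211.19 + $157.21 + $38.37 + $49.11 + $59.24 = $515.12
Net pay = $3,069.57 − $515.12 = $2,554.45

$2,554.45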